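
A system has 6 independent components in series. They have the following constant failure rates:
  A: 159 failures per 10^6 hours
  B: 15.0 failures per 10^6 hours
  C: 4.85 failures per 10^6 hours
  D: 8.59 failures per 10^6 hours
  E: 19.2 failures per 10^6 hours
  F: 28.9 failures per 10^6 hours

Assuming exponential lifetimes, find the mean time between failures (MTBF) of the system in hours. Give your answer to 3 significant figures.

4250

Series of exponential components: λ_sys = Σ λ_i
λ_sys = 0.000159 + 0.0000150 + 0.00000485 + 0.00000859 + 0.0000192 + 0.0000289 = 2.3554e-04 /h
MTBF = 1 / λ_sys = 4250 h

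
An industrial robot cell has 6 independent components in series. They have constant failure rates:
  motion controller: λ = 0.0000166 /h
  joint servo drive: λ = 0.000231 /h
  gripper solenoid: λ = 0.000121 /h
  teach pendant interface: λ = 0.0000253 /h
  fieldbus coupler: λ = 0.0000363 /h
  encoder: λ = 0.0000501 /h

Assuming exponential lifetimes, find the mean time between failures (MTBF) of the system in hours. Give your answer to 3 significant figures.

Series of exponential components: λ_sys = Σ λ_i
λ_sys = 0.0000166 + 0.000231 + 0.000121 + 0.0000253 + 0.0000363 + 0.0000501 = 4.8030e-04 /h
MTBF = 1 / λ_sys = 2080 h

2080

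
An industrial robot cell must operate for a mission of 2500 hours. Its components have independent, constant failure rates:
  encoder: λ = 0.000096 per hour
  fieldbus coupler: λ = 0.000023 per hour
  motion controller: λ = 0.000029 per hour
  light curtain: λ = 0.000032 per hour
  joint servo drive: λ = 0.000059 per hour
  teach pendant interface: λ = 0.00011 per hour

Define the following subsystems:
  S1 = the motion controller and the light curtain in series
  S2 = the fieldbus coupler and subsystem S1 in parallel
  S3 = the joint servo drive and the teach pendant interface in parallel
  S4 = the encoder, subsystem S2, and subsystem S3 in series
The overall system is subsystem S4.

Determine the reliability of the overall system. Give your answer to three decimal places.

R(encoder) = exp(−0.000096 × 2500) = 0.78663
R(fieldbus coupler) = exp(−0.000023 × 2500) = 0.94412
R(motion controller) = exp(−0.000029 × 2500) = 0.93007
R(light curtain) = exp(−0.000032 × 2500) = 0.92312
R(joint servo drive) = exp(−0.000059 × 2500) = 0.86286
R(teach pendant interface) = exp(−0.00011 × 2500) = 0.75957
Series (motion controller and light curtain): 0.93007 × 0.92312 = 0.85857
Parallel (fieldbus coupler and [0.85857]): 1 − (1 − 0.94412)(1 − 0.85857) = 0.99210
Parallel (joint servo drive and teach pendant interface): 1 − (1 − 0.86286)(1 − 0.75957) = 0.96703
Series (encoder, [0.99210], and [0.96703]): 0.78663 × 0.99210 × 0.96703 = 0.755

0.755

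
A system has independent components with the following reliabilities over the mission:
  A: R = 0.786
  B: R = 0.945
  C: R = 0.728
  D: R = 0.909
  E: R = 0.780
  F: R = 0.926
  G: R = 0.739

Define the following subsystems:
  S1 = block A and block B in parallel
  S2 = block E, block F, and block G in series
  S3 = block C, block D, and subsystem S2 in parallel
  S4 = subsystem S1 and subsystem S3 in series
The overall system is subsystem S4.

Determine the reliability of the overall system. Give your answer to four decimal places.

0.9768

Parallel (A and B): 1 − (1 − 0.786000)(1 − 0.945000) = 0.988230
Series (E, F, and G): 0.780000 × 0.926000 × 0.739000 = 0.533765
Parallel (C, D, and [0.533765]): 1 − (1 − 0.728000)(1 − 0.909000)(1 − 0.533765) = 0.988460
Series ([0.988230] and [0.988460]): 0.988230 × 0.988460 = 0.9768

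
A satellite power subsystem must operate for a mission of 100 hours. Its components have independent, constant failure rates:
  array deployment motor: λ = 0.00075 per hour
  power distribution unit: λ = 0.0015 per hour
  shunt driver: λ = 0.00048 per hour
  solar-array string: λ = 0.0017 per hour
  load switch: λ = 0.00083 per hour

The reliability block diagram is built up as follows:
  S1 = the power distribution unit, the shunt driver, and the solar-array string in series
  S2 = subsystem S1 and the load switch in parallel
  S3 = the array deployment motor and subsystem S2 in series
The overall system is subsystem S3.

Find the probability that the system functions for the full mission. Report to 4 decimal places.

R(array deployment motor) = exp(−0.00075 × 100) = 0.927743
R(power distribution unit) = exp(−0.0015 × 100) = 0.860708
R(shunt driver) = exp(−0.00048 × 100) = 0.953134
R(solar-array string) = exp(−0.0017 × 100) = 0.843665
R(load switch) = exp(−0.00083 × 100) = 0.920351
Series (power distribution unit, shunt driver, and solar-array string): 0.860708 × 0.953134 × 0.843665 = 0.692118
Parallel ([0.692118] and load switch): 1 − (1 − 0.692118)(1 − 0.920351) = 0.975478
Series (array deployment motor and [0.975478]): 0.927743 × 0.975478 = 0.9050

0.9050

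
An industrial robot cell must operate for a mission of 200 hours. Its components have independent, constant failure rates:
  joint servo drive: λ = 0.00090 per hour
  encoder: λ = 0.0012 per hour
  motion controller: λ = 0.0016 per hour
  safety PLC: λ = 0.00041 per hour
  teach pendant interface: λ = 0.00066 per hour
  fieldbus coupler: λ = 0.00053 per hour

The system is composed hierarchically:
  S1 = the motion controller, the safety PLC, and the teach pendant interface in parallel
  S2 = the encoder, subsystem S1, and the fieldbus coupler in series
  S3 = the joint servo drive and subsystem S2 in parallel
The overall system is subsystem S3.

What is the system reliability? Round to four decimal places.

0.9515

R(joint servo drive) = exp(−0.00090 × 200) = 0.835270
R(encoder) = exp(−0.0012 × 200) = 0.786628
R(motion controller) = exp(−0.0016 × 200) = 0.726149
R(safety PLC) = exp(−0.00041 × 200) = 0.921272
R(teach pendant interface) = exp(−0.00066 × 200) = 0.876341
R(fieldbus coupler) = exp(−0.00053 × 200) = 0.899425
Parallel (motion controller, safety PLC, and teach pendant interface): 1 − (1 − 0.726149)(1 − 0.921272)(1 − 0.876341) = 0.997334
Series (encoder, [0.997334], and fieldbus coupler): 0.786628 × 0.997334 × 0.899425 = 0.705627
Parallel (joint servo drive and [0.705627]): 1 − (1 − 0.835270)(1 − 0.705627) = 0.9515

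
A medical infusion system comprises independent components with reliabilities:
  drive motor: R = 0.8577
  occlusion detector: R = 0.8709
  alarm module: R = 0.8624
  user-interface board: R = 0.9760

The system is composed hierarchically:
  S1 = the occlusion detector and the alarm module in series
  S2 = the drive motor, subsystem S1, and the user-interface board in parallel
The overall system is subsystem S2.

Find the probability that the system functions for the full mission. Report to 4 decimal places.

0.9991

Series (occlusion detector and alarm module): 0.870900 × 0.862400 = 0.751064
Parallel (drive motor, [0.751064], and user-interface board): 1 − (1 − 0.857700)(1 − 0.751064)(1 − 0.976000) = 0.9991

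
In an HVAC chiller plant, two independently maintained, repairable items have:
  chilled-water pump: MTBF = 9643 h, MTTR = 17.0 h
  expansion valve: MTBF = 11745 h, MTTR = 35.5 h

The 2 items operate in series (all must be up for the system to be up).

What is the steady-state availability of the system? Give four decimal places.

0.9952

A(chilled-water pump) = MTBF/(MTBF+MTTR) = 9643/(9643+17.0) = 0.998240
A(expansion valve) = MTBF/(MTBF+MTTR) = 11745/(11745+35.5) = 0.996987
Series availability: 0.998240 × 0.996987 = 0.9952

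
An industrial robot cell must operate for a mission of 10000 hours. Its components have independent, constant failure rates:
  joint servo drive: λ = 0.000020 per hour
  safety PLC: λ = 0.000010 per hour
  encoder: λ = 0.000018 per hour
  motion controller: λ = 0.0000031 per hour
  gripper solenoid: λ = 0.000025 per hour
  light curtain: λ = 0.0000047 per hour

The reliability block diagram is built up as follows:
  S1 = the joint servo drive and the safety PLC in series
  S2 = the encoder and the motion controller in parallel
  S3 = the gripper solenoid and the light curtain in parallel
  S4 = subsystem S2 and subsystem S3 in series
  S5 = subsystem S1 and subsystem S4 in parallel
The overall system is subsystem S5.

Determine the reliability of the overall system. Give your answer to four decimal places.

0.9961

R(joint servo drive) = exp(−0.000020 × 10000) = 0.818731
R(safety PLC) = exp(−0.000010 × 10000) = 0.904837
R(encoder) = exp(−0.000018 × 10000) = 0.835270
R(motion controller) = exp(−0.0000031 × 10000) = 0.969476
R(gripper solenoid) = exp(−0.000025 × 10000) = 0.778801
R(light curtain) = exp(−0.0000047 × 10000) = 0.954087
Series (joint servo drive and safety PLC): 0.818731 × 0.904837 = 0.740818
Parallel (encoder and motion controller): 1 − (1 − 0.835270)(1 − 0.969476) = 0.994972
Parallel (gripper solenoid and light curtain): 1 − (1 − 0.778801)(1 − 0.954087) = 0.989844
Series ([0.994972] and [0.989844]): 0.994972 × 0.989844 = 0.984867
Parallel ([0.740818] and [0.984867]): 1 − (1 − 0.740818)(1 − 0.984867) = 0.9961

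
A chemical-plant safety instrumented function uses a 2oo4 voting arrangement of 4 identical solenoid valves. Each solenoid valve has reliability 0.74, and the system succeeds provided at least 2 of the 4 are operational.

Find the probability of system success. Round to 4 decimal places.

R = Σ_{i=2}^{4} C(4,i) p^i (1−p)^{4−i} with p = 0.74
C(4,2)·0.74^2·0.26^2 = 0.222107
C(4,3)·0.74^3·0.26^1 = 0.421433
C(4,4)·0.74^4·0.26^0 = 0.299866
Sum = 0.9434

0.9434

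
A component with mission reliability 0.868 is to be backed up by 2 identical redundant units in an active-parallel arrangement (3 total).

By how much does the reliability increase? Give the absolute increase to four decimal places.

R_before = 0.868
R_after = 1 − (1 − 0.868)^3 = 0.9977
ΔR = 0.9977 − 0.868 = 0.1297

0.1297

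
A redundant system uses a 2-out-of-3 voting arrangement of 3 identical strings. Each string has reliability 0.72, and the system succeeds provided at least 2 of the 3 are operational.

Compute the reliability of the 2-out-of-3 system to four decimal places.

R = Σ_{i=2}^{3} C(3,i) p^i (1−p)^{3−i} with p = 0.72
C(3,2)·0.72^2·0.28^1 = 0.435456
C(3,3)·0.72^3·0.28^0 = 0.373248
Sum = 0.8087

0.8087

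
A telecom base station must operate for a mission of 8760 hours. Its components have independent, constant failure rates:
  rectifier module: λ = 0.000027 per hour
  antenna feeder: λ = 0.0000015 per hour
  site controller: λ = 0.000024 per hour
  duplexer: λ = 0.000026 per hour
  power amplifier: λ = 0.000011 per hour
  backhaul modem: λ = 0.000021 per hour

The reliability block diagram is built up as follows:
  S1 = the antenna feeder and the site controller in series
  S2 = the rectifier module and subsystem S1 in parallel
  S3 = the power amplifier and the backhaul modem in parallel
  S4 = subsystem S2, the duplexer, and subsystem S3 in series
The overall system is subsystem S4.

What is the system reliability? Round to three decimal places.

R(rectifier module) = exp(−0.000027 × 8760) = 0.78937
R(antenna feeder) = exp(−0.0000015 × 8760) = 0.98695
R(site controller) = exp(−0.000024 × 8760) = 0.81039
R(duplexer) = exp(−0.000026 × 8760) = 0.79632
R(power amplifier) = exp(−0.000011 × 8760) = 0.90814
R(backhaul modem) = exp(−0.000021 × 8760) = 0.83197
Series (antenna feeder and site controller): 0.98695 × 0.81039 = 0.79981
Parallel (rectifier module and [0.79981]): 1 − (1 − 0.78937)(1 − 0.79981) = 0.95783
Parallel (power amplifier and backhaul modem): 1 − (1 − 0.90814)(1 − 0.83197) = 0.98456
Series ([0.95783], duplexer, and [0.98456]): 0.95783 × 0.79632 × 0.98456 = 0.751

0.751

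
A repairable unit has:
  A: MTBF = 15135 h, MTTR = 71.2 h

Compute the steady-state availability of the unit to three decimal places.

A(A) = MTBF/(MTBF+MTTR) = 15135/(15135+71.2) = 0.995

0.995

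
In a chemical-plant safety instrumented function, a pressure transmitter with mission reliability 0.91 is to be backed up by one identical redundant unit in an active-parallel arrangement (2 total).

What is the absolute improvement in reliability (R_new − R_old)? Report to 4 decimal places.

R_before = 0.91
R_after = 1 − (1 − 0.91)^2 = 0.9919
ΔR = 0.9919 − 0.91 = 0.0819

0.0819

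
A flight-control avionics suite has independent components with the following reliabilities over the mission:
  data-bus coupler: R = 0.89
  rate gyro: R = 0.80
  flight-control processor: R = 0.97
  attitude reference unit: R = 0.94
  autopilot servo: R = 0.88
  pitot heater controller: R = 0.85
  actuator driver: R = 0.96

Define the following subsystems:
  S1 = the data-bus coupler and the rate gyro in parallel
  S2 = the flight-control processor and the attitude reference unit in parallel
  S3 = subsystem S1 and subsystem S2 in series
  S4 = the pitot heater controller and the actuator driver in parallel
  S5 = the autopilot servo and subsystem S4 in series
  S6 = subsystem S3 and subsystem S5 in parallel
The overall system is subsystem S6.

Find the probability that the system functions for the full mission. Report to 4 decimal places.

Parallel (data-bus coupler and rate gyro): 1 − (1 − 0.890000)(1 − 0.800000) = 0.978000
Parallel (flight-control processor and attitude reference unit): 1 − (1 − 0.970000)(1 − 0.940000) = 0.998200
Series ([0.978000] and [0.998200]): 0.978000 × 0.998200 = 0.976240
Parallel (pitot heater controller and actuator driver): 1 − (1 − 0.850000)(1 − 0.960000) = 0.994000
Series (autopilot servo and [0.994000]): 0.880000 × 0.994000 = 0.874720
Parallel ([0.976240] and [0.874720]): 1 − (1 − 0.976240)(1 − 0.874720) = 0.9970

0.9970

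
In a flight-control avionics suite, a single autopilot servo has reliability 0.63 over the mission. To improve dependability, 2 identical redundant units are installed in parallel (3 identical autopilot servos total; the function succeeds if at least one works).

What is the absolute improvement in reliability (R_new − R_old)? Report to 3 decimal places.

0.319

R_before = 0.63
R_after = 1 − (1 − 0.63)^3 = 0.949
ΔR = 0.949 − 0.63 = 0.319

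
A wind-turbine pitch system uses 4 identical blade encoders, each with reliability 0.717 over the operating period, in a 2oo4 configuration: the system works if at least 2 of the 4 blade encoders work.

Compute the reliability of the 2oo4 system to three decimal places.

0.929

R = Σ_{i=2}^{4} C(4,i) p^i (1−p)^{4−i} with p = 0.717
C(4,2)·0.717^2·0.283^2 = 0.24704
C(4,3)·0.717^3·0.283^1 = 0.41726
C(4,4)·0.717^4·0.283^0 = 0.26429
Sum = 0.929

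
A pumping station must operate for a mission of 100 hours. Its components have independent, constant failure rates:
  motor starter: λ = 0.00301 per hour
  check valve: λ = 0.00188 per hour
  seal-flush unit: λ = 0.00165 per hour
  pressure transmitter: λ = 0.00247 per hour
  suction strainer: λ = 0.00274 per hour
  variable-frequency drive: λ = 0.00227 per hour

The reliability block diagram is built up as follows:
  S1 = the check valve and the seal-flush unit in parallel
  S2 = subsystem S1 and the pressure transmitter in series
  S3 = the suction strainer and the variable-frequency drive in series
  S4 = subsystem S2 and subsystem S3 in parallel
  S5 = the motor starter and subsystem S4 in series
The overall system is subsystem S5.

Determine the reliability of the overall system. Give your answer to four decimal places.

0.6703

R(motor starter) = exp(−0.00301 × 100) = 0.740078
R(check valve) = exp(−0.00188 × 100) = 0.828615
R(seal-flush unit) = exp(−0.00165 × 100) = 0.847894
R(pressure transmitter) = exp(−0.00247 × 100) = 0.781141
R(suction strainer) = exp(−0.00274 × 100) = 0.760332
R(variable-frequency drive) = exp(−0.00227 × 100) = 0.796921
Parallel (check valve and seal-flush unit): 1 − (1 − 0.828615)(1 − 0.847894) = 0.973931
Series ([0.973931] and pressure transmitter): 0.973931 × 0.781141 = 0.760777
Series (suction strainer and variable-frequency drive): 0.760332 × 0.796921 = 0.605925
Parallel ([0.760777] and [0.605925]): 1 − (1 − 0.760777)(1 − 0.605925) = 0.905728
Series (motor starter and [0.905728]): 0.740078 × 0.905728 = 0.6703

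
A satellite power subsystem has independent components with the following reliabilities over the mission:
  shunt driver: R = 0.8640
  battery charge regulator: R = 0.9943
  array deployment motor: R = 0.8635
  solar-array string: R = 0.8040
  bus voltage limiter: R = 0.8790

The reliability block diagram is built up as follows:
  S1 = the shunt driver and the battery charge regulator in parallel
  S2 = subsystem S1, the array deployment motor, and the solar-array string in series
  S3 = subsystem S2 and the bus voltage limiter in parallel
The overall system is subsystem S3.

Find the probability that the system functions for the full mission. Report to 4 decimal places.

0.9629

Parallel (shunt driver and battery charge regulator): 1 − (1 − 0.864000)(1 − 0.994300) = 0.999225
Series ([0.999225], array deployment motor, and solar-array string): 0.999225 × 0.863500 × 0.804000 = 0.693716
Parallel ([0.693716] and bus voltage limiter): 1 − (1 − 0.693716)(1 − 0.879000) = 0.9629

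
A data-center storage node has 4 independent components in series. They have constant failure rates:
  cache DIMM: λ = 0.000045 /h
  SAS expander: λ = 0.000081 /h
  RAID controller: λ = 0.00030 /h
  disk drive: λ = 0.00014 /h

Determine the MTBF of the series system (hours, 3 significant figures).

Series of exponential components: λ_sys = Σ λ_i
λ_sys = 0.000045 + 0.000081 + 0.00030 + 0.00014 = 5.6600e-04 /h
MTBF = 1 / λ_sys = 1770 h

1770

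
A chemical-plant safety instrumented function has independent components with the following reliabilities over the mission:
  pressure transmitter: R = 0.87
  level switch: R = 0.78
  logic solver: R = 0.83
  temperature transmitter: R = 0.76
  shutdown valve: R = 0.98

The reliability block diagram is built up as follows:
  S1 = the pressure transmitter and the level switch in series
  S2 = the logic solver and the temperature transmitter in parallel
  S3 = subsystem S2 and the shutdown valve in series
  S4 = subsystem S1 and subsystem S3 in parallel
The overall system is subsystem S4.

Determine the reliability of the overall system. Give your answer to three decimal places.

Series (pressure transmitter and level switch): 0.87000 × 0.78000 = 0.67860
Parallel (logic solver and temperature transmitter): 1 − (1 − 0.83000)(1 − 0.76000) = 0.95920
Series ([0.95920] and shutdown valve): 0.95920 × 0.98000 = 0.94002
Parallel ([0.67860] and [0.94002]): 1 − (1 − 0.67860)(1 − 0.94002) = 0.981

0.981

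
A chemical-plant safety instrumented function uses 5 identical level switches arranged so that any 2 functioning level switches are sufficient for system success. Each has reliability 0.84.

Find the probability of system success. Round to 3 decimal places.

0.997

R = Σ_{i=2}^{5} C(5,i) p^i (1−p)^{5−i} with p = 0.84
C(5,2)·0.84^2·0.16^3 = 0.02890
C(5,3)·0.84^3·0.16^2 = 0.15173
C(5,4)·0.84^4·0.16^1 = 0.39830
C(5,5)·0.84^5·0.16^0 = 0.41821
Sum = 0.997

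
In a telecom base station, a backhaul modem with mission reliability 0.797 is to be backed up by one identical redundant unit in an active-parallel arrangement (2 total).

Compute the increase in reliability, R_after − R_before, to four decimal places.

0.1618

R_before = 0.797
R_after = 1 − (1 − 0.797)^2 = 0.9588
ΔR = 0.9588 − 0.797 = 0.1618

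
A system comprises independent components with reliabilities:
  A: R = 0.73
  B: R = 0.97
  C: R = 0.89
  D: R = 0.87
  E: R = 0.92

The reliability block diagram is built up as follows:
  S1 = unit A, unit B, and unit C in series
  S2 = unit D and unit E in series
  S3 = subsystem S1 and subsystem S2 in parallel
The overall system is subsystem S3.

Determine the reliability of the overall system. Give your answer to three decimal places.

0.926

Series (A, B, and C): 0.73000 × 0.97000 × 0.89000 = 0.63021
Series (D and E): 0.87000 × 0.92000 = 0.80040
Parallel ([0.63021] and [0.80040]): 1 − (1 − 0.63021)(1 − 0.80040) = 0.926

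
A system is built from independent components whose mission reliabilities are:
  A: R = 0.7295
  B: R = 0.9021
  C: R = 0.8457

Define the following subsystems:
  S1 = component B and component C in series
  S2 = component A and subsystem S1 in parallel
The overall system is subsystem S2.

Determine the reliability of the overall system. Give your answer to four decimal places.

0.9359

Series (B and C): 0.902100 × 0.845700 = 0.762906
Parallel (A and [0.762906]): 1 − (1 − 0.729500)(1 − 0.762906) = 0.9359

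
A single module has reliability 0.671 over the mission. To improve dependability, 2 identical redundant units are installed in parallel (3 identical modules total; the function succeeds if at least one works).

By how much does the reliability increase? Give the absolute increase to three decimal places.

R_before = 0.671
R_after = 1 − (1 − 0.671)^3 = 0.964
ΔR = 0.964 − 0.671 = 0.293

0.293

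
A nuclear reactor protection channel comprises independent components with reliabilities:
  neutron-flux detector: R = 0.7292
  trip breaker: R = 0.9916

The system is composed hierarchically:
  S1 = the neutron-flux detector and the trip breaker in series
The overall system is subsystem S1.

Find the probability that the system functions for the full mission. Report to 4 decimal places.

Series (neutron-flux detector and trip breaker): 0.729200 × 0.991600 = 0.7231

0.7231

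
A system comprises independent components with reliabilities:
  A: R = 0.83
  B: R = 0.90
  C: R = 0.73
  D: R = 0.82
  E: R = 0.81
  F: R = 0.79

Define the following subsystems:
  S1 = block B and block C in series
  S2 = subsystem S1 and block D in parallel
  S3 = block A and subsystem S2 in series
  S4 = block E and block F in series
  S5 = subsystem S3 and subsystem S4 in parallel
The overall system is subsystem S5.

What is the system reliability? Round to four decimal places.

Series (B and C): 0.900000 × 0.730000 = 0.657000
Parallel ([0.657000] and D): 1 − (1 − 0.657000)(1 − 0.820000) = 0.938260
Series (A and [0.938260]): 0.830000 × 0.938260 = 0.778756
Series (E and F): 0.810000 × 0.790000 = 0.639900
Parallel ([0.778756] and [0.639900]): 1 − (1 − 0.778756)(1 − 0.639900) = 0.9203

0.9203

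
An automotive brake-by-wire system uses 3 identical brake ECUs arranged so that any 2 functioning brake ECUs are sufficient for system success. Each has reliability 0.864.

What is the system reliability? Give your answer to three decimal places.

R = Σ_{i=2}^{3} C(3,i) p^i (1−p)^{3−i} with p = 0.864
C(3,2)·0.864^2·0.136^1 = 0.30457
C(3,3)·0.864^3·0.136^0 = 0.64497
Sum = 0.950

0.950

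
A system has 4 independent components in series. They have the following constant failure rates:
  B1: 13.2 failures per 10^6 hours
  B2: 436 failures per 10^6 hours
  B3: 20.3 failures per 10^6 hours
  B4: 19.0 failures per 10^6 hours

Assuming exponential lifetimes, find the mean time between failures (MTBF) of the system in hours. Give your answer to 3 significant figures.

2050

Series of exponential components: λ_sys = Σ λ_i
λ_sys = 0.0000132 + 0.000436 + 0.0000203 + 0.0000190 = 4.8850e-04 /h
MTBF = 1 / λ_sys = 2050 h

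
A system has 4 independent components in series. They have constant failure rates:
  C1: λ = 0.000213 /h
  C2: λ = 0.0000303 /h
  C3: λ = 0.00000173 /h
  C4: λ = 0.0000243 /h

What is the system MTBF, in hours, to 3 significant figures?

Series of exponential components: λ_sys = Σ λ_i
λ_sys = 0.000213 + 0.0000303 + 0.00000173 + 0.0000243 = 2.6933e-04 /h
MTBF = 1 / λ_sys = 3710 h

3710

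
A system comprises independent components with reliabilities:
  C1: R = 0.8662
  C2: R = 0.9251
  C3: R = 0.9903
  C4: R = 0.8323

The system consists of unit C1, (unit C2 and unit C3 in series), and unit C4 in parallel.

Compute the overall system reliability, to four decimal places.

Series (C2 and C3): 0.925100 × 0.990300 = 0.916127
Parallel (C1, [0.916127], and C4): 1 − (1 − 0.866200)(1 − 0.916127)(1 − 0.832300) = 0.9981

0.9981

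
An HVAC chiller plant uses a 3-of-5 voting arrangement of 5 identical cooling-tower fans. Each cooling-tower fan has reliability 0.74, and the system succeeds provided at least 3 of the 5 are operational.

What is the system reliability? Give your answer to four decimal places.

0.8857

R = Σ_{i=3}^{5} C(5,i) p^i (1−p)^{5−i} with p = 0.74
C(5,3)·0.74^3·0.26^2 = 0.273931
C(5,4)·0.74^4·0.26^1 = 0.389825
C(5,5)·0.74^5·0.26^0 = 0.221901
Sum = 0.8857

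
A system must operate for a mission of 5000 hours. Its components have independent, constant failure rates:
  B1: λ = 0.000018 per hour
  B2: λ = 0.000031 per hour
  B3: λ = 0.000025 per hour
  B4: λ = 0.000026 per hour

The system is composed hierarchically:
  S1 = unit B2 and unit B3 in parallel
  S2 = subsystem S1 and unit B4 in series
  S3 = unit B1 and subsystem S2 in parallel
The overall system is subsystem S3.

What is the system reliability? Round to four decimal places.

0.9882

R(B1) = exp(−0.000018 × 5000) = 0.913931
R(B2) = exp(−0.000031 × 5000) = 0.856415
R(B3) = exp(−0.000025 × 5000) = 0.882497
R(B4) = exp(−0.000026 × 5000) = 0.878095
Parallel (B2 and B3): 1 − (1 − 0.856415)(1 − 0.882497) = 0.983128
Series ([0.983128] and B4): 0.983128 × 0.878095 = 0.863280
Parallel (B1 and [0.863280]): 1 − (1 − 0.913931)(1 − 0.863280) = 0.9882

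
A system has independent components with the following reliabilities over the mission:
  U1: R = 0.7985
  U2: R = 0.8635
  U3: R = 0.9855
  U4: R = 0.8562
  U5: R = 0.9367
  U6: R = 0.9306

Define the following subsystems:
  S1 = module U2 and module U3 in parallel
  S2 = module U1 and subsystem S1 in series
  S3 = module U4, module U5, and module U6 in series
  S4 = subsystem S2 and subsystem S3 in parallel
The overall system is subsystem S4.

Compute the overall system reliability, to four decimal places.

Parallel (U2 and U3): 1 − (1 − 0.863500)(1 − 0.985500) = 0.998021
Series (U1 and [0.998021]): 0.798500 × 0.998021 = 0.796920
Series (U4, U5, and U6): 0.856200 × 0.936700 × 0.930600 = 0.746344
Parallel ([0.796920] and [0.746344]): 1 − (1 − 0.796920)(1 − 0.746344) = 0.9485

0.9485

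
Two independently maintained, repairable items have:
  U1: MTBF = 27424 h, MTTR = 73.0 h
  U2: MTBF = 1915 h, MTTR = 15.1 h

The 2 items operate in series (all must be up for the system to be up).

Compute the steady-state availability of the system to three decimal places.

A(U1) = MTBF/(MTBF+MTTR) = 27424/(27424+73.0) = 0.997345
A(U2) = MTBF/(MTBF+MTTR) = 1915/(1915+15.1) = 0.992177
Series availability: 0.997345 × 0.992177 = 0.990

0.990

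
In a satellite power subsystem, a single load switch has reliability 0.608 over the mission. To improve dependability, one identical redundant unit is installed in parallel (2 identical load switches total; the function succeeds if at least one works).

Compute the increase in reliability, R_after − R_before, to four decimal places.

0.2383

R_before = 0.608
R_after = 1 − (1 − 0.608)^2 = 0.8463
ΔR = 0.8463 − 0.608 = 0.2383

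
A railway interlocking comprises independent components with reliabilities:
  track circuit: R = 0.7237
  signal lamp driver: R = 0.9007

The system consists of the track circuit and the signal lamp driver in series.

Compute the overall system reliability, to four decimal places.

0.6518

Series (track circuit and signal lamp driver): 0.723700 × 0.900700 = 0.6518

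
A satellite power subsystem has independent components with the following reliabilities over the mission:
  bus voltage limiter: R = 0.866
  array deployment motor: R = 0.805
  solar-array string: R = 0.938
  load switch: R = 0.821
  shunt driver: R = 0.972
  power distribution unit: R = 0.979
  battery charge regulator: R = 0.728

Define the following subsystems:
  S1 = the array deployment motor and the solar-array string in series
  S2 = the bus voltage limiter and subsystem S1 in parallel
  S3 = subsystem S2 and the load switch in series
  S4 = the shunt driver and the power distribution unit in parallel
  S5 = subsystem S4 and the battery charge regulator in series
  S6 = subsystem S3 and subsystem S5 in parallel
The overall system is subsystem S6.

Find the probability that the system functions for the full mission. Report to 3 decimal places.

Series (array deployment motor and solar-array string): 0.80500 × 0.93800 = 0.75509
Parallel (bus voltage limiter and [0.75509]): 1 − (1 − 0.86600)(1 − 0.75509) = 0.96718
Series ([0.96718] and load switch): 0.96718 × 0.82100 = 0.79405
Parallel (shunt driver and power distribution unit): 1 − (1 − 0.97200)(1 − 0.97900) = 0.99941
Series ([0.99941] and battery charge regulator): 0.99941 × 0.72800 = 0.72757
Parallel ([0.79405] and [0.72757]): 1 − (1 − 0.79405)(1 − 0.72757) = 0.944

0.944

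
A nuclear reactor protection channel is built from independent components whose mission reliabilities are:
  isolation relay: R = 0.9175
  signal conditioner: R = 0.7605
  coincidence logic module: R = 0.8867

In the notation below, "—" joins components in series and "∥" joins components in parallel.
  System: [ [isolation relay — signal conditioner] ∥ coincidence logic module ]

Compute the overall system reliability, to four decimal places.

0.9658

Series (isolation relay and signal conditioner): 0.917500 × 0.760500 = 0.697759
Parallel ([0.697759] and coincidence logic module): 1 − (1 − 0.697759)(1 − 0.886700) = 0.9658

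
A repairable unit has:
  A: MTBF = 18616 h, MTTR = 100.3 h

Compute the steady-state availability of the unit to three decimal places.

A(A) = MTBF/(MTBF+MTTR) = 18616/(18616+100.3) = 0.995

0.995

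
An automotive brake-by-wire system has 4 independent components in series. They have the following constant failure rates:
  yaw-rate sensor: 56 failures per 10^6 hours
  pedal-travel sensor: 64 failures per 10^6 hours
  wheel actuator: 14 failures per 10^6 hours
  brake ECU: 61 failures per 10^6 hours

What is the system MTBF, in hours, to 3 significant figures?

5130

Series of exponential components: λ_sys = Σ λ_i
λ_sys = 0.000056 + 0.000064 + 0.000014 + 0.000061 = 1.9500e-04 /h
MTBF = 1 / λ_sys = 5130 h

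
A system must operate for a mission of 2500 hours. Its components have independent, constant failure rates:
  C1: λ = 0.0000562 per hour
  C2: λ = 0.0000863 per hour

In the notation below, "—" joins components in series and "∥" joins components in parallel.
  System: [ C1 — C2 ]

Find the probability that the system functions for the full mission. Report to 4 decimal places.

R(C1) = exp(−0.0000562 × 2500) = 0.868924
R(C2) = exp(−0.0000863 × 2500) = 0.805937
Series (C1 and C2): 0.868924 × 0.805937 = 0.7003

0.7003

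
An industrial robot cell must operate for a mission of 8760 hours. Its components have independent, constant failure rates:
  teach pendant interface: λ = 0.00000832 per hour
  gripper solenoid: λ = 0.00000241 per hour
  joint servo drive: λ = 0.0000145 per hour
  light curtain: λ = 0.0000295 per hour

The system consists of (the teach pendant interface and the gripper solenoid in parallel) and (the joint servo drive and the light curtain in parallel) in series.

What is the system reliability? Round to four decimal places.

R(teach pendant interface) = exp(−0.00000832 × 8760) = 0.929709
R(gripper solenoid) = exp(−0.00000241 × 8760) = 0.979110
R(joint servo drive) = exp(−0.0000145 × 8760) = 0.880716
R(light curtain) = exp(−0.0000295 × 8760) = 0.772271
Parallel (teach pendant interface and gripper solenoid): 1 − (1 − 0.929709)(1 − 0.979110) = 0.998532
Parallel (joint servo drive and light curtain): 1 − (1 − 0.880716)(1 − 0.772271) = 0.972836
Series ([0.998532] and [0.972836]): 0.998532 × 0.972836 = 0.9714

0.9714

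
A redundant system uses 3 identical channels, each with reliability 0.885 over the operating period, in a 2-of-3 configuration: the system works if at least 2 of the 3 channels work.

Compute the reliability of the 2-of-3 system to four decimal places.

0.9634

R = Σ_{i=2}^{3} C(3,i) p^i (1−p)^{3−i} with p = 0.885
C(3,2)·0.885^2·0.115^1 = 0.270213
C(3,3)·0.885^3·0.115^0 = 0.693154
Sum = 0.9634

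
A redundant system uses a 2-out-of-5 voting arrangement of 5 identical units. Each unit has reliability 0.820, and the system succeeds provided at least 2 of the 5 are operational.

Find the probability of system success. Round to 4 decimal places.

0.9955

R = Σ_{i=2}^{5} C(5,i) p^i (1−p)^{5−i} with p = 0.820
C(5,2)·0.820^2·0.180^3 = 0.039214
C(5,3)·0.820^3·0.180^2 = 0.178643
C(5,4)·0.820^4·0.180^1 = 0.406910
C(5,5)·0.820^5·0.180^0 = 0.370740
Sum = 0.9955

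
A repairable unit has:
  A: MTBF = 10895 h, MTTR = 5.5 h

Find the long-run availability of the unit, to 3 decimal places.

A(A) = MTBF/(MTBF+MTTR) = 10895/(10895+5.5) = 0.999

0.999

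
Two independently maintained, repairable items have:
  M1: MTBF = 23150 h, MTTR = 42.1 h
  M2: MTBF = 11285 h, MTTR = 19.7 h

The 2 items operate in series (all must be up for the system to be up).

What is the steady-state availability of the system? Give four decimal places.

0.9964

A(M1) = MTBF/(MTBF+MTTR) = 23150/(23150+42.1) = 0.998185
A(M2) = MTBF/(MTBF+MTTR) = 11285/(11285+19.7) = 0.998257
Series availability: 0.998185 × 0.998257 = 0.9964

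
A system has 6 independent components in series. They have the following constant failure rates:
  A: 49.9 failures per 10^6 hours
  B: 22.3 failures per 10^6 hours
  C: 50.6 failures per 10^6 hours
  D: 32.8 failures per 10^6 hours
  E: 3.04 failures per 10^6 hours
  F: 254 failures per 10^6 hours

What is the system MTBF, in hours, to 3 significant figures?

2420

Series of exponential components: λ_sys = Σ λ_i
λ_sys = 0.0000499 + 0.0000223 + 0.0000506 + 0.0000328 + 0.00000304 + 0.000254 = 4.1264e-04 /h
MTBF = 1 / λ_sys = 2420 h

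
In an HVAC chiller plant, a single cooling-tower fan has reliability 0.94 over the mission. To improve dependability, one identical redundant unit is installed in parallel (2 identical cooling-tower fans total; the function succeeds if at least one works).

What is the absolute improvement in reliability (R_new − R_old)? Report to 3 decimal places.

R_before = 0.94
R_after = 1 − (1 − 0.94)^2 = 0.996
ΔR = 0.996 − 0.94 = 0.056

0.056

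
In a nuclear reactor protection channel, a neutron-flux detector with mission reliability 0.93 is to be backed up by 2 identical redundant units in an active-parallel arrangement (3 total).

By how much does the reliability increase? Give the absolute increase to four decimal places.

R_before = 0.93
R_after = 1 − (1 − 0.93)^3 = 0.9997
ΔR = 0.9997 − 0.93 = 0.0697

0.0697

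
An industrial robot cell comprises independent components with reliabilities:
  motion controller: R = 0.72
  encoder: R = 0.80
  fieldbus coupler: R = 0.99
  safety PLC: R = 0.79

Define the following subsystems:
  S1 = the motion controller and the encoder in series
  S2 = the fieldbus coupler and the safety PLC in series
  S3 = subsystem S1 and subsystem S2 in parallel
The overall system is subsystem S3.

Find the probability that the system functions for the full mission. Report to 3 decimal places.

Series (motion controller and encoder): 0.72000 × 0.80000 = 0.57600
Series (fieldbus coupler and safety PLC): 0.99000 × 0.79000 = 0.78210
Parallel ([0.57600] and [0.78210]): 1 − (1 − 0.57600)(1 − 0.78210) = 0.908

0.908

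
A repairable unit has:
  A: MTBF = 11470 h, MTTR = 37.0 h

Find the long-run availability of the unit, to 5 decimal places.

A(A) = MTBF/(MTBF+MTTR) = 11470/(11470+37.0) = 0.99678

0.99678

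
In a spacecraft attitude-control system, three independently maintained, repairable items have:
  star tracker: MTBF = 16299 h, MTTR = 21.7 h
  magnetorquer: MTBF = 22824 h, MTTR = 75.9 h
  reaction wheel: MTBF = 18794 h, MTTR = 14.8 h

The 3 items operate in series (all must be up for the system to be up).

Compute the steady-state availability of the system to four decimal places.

A(star tracker) = MTBF/(MTBF+MTTR) = 16299/(16299+21.7) = 0.998670
A(magnetorquer) = MTBF/(MTBF+MTTR) = 22824/(22824+75.9) = 0.996686
A(reaction wheel) = MTBF/(MTBF+MTTR) = 18794/(18794+14.8) = 0.999213
Series availability: 0.998670 × 0.996686 × 0.999213 = 0.9946

0.9946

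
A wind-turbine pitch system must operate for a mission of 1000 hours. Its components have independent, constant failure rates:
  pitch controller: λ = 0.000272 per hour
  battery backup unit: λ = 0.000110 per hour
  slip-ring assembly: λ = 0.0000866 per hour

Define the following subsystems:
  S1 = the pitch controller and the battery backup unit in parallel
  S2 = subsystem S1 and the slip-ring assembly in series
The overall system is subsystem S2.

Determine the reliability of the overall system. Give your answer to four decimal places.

0.8943

R(pitch controller) = exp(−0.000272 × 1000) = 0.761854
R(battery backup unit) = exp(−0.000110 × 1000) = 0.895834
R(slip-ring assembly) = exp(−0.0000866 × 1000) = 0.917044
Parallel (pitch controller and battery backup unit): 1 − (1 − 0.761854)(1 − 0.895834) = 0.975193
Series ([0.975193] and slip-ring assembly): 0.975193 × 0.917044 = 0.8943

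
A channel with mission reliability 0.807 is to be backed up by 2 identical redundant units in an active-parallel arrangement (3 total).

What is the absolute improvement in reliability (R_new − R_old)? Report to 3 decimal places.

R_before = 0.807
R_after = 1 − (1 − 0.807)^3 = 0.993
ΔR = 0.993 − 0.807 = 0.186

0.186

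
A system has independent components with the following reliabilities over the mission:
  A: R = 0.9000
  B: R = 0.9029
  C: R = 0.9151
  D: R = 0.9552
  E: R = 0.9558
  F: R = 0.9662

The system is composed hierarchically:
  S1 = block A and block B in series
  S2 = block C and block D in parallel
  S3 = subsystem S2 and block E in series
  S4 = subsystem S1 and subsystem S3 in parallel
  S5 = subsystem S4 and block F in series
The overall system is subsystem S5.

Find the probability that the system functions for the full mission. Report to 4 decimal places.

0.9575

Series (A and B): 0.900000 × 0.902900 = 0.812610
Parallel (C and D): 1 − (1 − 0.915100)(1 − 0.955200) = 0.996196
Series ([0.996196] and E): 0.996196 × 0.955800 = 0.952164
Parallel ([0.812610] and [0.952164]): 1 − (1 − 0.812610)(1 − 0.952164) = 0.991036
Series ([0.991036] and F): 0.991036 × 0.966200 = 0.9575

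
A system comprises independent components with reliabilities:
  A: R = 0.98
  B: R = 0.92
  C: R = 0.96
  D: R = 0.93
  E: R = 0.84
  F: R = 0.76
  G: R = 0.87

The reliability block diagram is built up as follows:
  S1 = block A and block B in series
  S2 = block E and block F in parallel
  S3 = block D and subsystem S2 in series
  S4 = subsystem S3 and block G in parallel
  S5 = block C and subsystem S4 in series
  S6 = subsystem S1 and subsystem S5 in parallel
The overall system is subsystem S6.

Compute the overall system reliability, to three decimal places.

Series (A and B): 0.98000 × 0.92000 = 0.90160
Parallel (E and F): 1 − (1 − 0.84000)(1 − 0.76000) = 0.96160
Series (D and [0.96160]): 0.93000 × 0.96160 = 0.89429
Parallel ([0.89429] and G): 1 − (1 − 0.89429)(1 − 0.87000) = 0.98626
Series (C and [0.98626]): 0.96000 × 0.98626 = 0.94681
Parallel ([0.90160] and [0.94681]): 1 − (1 − 0.90160)(1 − 0.94681) = 0.995

0.995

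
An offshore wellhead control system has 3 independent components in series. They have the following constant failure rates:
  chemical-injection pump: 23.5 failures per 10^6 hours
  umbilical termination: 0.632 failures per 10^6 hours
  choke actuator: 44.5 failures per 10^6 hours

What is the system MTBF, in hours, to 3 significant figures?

14600

Series of exponential components: λ_sys = Σ λ_i
λ_sys = 0.0000235 + 0.000000632 + 0.0000445 = 6.8632e-05 /h
MTBF = 1 / λ_sys = 14600 h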